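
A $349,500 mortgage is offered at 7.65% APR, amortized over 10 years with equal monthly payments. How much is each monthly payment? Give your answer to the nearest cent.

$4,176.04

At 7.65% the monthly rate is 0.0063750, so the payment is 349,500 × 0.0063750 / (1 − 1.0063750^−120) = $4,176.04.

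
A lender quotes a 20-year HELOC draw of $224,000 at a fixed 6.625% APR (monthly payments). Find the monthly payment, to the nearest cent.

$1,686.61

At 6.625% the monthly rate is 0.0055208, so the payment is 224,000 × 0.0055208 / (1 − 1.0055208^−240) = $1,686.61.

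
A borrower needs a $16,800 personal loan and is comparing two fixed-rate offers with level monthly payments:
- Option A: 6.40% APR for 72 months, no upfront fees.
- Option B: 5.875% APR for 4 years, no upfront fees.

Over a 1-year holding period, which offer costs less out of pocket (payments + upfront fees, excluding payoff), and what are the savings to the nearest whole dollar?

Option A: at 6.40% the monthly rate is 0.0053333, so the payment is 16,800 × 0.0053333 / (1 − 1.0053333^−72) = $281.61.
Option B: at 5.875% the monthly rate is 0.0048958, so the payment is 16,800 × 0.0048958 / (1 − 1.0048958^−48) = $393.59.
Over 12 months: Option A costs 12 × $281.61 = $3,379.32; Option B costs 12 × $393.59 = $4,723.08.
Option A is cheaper by $4,723.08 − $3,379.32 = $1,343.76.

Option A by $1,344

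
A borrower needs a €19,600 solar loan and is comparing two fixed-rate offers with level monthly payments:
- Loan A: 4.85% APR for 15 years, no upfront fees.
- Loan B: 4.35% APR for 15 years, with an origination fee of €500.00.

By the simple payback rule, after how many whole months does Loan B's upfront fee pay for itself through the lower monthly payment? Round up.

Loan A: at 4.85% the monthly rate is 0.0040417, so the payment is 19,600 × 0.0040417 / (1 − 1.0040417^−180) = €153.47.
Loan B: monthly rate = 4.35%/12 = 0.0036250; payment = 19,600 × 0.0036250 / (1 − (1+0.0036250)^−180) = €148.44.
Monthly savings = €153.47 − €148.44 = €5.03.
Break-even = €500.00 / €5.03 = 99.40 → 100 months.

100 months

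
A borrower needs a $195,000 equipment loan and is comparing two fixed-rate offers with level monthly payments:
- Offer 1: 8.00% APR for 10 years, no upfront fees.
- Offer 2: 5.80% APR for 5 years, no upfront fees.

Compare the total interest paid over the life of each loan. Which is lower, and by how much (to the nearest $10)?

Offer 1: at 8.00% the monthly rate is 0.0066667, so the payment is 195,000 × 0.0066667 / (1 − 1.0066667^−120) = $2,365.89.
Total interest on Offer 1 = 120 × $2,365.89 − $195,000 = $88,906.80.
Offer 2: monthly rate = 5.8%/12 = 0.0048333; payment = 195,000 × 0.0048333 / (1 − (1+0.0048333)^−60) = $3,751.79.
Total interest on Offer 2 = 60 × $3,751.79 − $195,000 = $30,107.40.
Offer 2 is lower by $58,799.40.

Offer 2 by $58,800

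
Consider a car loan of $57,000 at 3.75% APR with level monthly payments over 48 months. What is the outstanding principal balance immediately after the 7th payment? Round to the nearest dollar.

With monthly rate i = 3.75%/12 = 0.0031250, the balance after k of n payments is P · [(1+i)^n − (1+i)^k] / [(1+i)^n − 1].
(1+0.0031250)^48 = 1.16156254 and (1+0.0031250)^7 = 1.02208115, so the balance is 57,000 × (1.16156254 − 1.02208115) / (1.16156254 − 1) = $49,209.67.

$49,210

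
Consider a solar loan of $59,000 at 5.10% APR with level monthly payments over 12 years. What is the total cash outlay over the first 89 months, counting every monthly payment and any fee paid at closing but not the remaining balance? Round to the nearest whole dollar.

$48,830

At 5.10% the monthly rate is 0.0042500, so the payment is 59,000 × 0.0042500 / (1 − 1.0042500^−144) = $548.65.
Total outlay = 89 × $548.65 = $48,829.85.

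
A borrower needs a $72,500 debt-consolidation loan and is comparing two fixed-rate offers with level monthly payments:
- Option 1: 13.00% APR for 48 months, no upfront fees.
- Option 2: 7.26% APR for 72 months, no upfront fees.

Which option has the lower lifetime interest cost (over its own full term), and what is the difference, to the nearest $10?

Option 1: at 13.00% the monthly rate is 0.0108333, so the payment is 72,500 × 0.0108333 / (1 − 1.0108333^−48) = $1,944.99.
Total interest on Option 1 = 48 × $1,944.99 − $72,500 = $20,859.52.
Option 2: monthly rate = 7.26%/12 = 0.0060500; payment = 72,500 × 0.0060500 / (1 − (1+0.0060500)^−72) = $1,245.12.
Total interest on Option 2 = 72 × $1,245.12 − $72,500 = $17,148.64.
Option 2 is lower by $3,710.88.

Option 2 by $3,710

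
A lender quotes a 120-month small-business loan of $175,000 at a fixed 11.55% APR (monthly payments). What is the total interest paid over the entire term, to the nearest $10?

At 11.55% the monthly rate is 0.0096250, so the payment is 175,000 × 0.0096250 / (1 − 1.0096250^−120) = $2,465.43.
Total paid = 120 × $2,465.43 = $295,851.60; interest = $295,851.60 − $175,000 = $120,851.60.

$120,850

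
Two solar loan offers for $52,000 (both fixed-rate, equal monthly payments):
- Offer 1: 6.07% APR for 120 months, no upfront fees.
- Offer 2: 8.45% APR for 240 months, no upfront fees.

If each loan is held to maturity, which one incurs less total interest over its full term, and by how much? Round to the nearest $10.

Offer 1: monthly rate = 6.07%/12 = 0.0050583; payment = 52,000 × 0.0050583 / (1 − (1+0.0050583)^−120) = $579.14.
Total interest on Offer 1 = 120 × $579.14 − $52,000 = $17,496.80.
Offer 2: at 8.45% the monthly rate is 0.0070417, so the payment is 52,000 × 0.0070417 / (1 − 1.0070417^−240) = $449.62.
Total interest on Offer 2 = 240 × $449.62 − $52,000 = $55,908.80.
Offer 1 is lower by $38,412.00.

Offer 1 by $38,410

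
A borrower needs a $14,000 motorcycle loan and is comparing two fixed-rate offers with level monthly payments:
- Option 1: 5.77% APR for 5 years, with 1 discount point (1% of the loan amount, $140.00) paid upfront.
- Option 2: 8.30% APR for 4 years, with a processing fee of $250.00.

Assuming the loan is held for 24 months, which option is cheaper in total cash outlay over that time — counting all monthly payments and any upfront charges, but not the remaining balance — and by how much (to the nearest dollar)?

Option 1 by $1,900

Option 1: monthly rate = 5.77%/12 = 0.0048083; payment = 14,000 × 0.0048083 / (1 − (1+0.0048083)^−60) = $269.16.
Option 2: at 8.30% the monthly rate is 0.0069167, so the payment is 14,000 × 0.0069167 / (1 − 1.0069167^−48) = $343.76.
Over 24 months: Option 1 costs 24 × $269.16 + $140.00 = $6,599.84; Option 2 costs 24 × $343.76 + $250.00 = $8,500.24.
Option 1 is cheaper by $8,500.24 − $6,599.84 = $1,900.40.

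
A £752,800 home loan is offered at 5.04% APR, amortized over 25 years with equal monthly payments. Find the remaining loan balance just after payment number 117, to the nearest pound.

£563,436

With monthly rate i = 5.04%/12 = 0.0042000, the balance after k of n payments is P · [(1+i)^n − (1+i)^k] / [(1+i)^n − 1].
(1+0.0042000)^300 = 3.51613152 and (1+0.0042000)^117 = 1.63292182, so the balance is 752,800 × (3.51613152 − 1.63292182) / (3.51613152 − 1) = £563,436.47.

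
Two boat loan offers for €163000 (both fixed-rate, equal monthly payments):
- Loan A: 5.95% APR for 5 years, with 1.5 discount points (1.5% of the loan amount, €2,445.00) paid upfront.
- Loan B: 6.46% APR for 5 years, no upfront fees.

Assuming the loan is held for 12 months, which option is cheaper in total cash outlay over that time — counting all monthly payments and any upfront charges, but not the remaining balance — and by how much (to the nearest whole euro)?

Loan A: at 5.95% the monthly rate is 0.0049583, so the payment is 163,000 × 0.0049583 / (1 − 1.0049583^−60) = €3,147.46.
Loan B: monthly rate = 6.46%/12 = 0.0053833; payment = 163,000 × 0.0053833 / (1 − (1+0.0053833)^−60) = €3,186.23.
Over 12 months: Loan A costs 12 × €3,147.46 + €2,445.00 = €40,214.52; Loan B costs 12 × €3,186.23 = €38,234.76.
Loan B is cheaper by €40,214.52 − €38,234.76 = €1,979.76.

Loan B by €1,980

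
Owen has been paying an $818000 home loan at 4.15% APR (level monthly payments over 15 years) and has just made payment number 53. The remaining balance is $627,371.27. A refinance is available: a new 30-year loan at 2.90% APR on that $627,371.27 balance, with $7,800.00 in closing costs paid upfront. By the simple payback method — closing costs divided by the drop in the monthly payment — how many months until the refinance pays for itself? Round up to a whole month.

3 months

Current payment = 818,000 × 4.15%/12 / (1 − (1+0.0034583)^−180) = $6,112.32.
Refinanced payment = 627,371.27 × 0.0024167 / (1 − (1+0.0024167)^−360) = $2,611.31.
Monthly savings = $6,112.32 − $2,611.31 = $3,501.01.
Break-even = $7,800.00 / $3,501.01 = 2.23 → 3 months.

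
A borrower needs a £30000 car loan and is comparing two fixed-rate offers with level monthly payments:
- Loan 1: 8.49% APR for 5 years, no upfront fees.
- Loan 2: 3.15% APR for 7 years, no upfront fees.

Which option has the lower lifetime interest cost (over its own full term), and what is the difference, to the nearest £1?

Loan 1: monthly rate = 8.49%/12 = 0.0070750; payment = 30,000 × 0.0070750 / (1 − (1+0.0070750)^−60) = £615.35.
Total interest on Loan 1 = 60 × £615.35 − £30,000 = £6,921.00.
Loan 2: monthly rate = 3.15%/12 = 0.0026250; payment = 30,000 × 0.0026250 / (1 − (1+0.0026250)^−84) = £398.43.
Total interest on Loan 2 = 84 × £398.43 − £30,000 = £3,468.12.
Loan 2 is lower by £3,452.88.

Loan 2 by £3,453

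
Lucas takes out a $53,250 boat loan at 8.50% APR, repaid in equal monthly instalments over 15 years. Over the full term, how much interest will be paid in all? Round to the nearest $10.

$41,140

Monthly rate = 8.5%/12 = 0.0070833; payment = 53,250 × 0.0070833 / (1 − (1+0.0070833)^−180) = $524.37.
Total paid = 180 × $524.37 = $94,386.60; interest = $94,386.60 − $53,250 = $41,136.60.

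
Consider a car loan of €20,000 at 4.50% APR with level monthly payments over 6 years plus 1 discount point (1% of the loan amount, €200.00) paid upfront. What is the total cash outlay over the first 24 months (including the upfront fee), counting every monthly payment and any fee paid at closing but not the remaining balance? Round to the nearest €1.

€7,820

At 4.50% the monthly rate is 0.0037500, so the payment is 20,000 × 0.0037500 / (1 − 1.0037500^−72) = €317.48.
Total outlay = 24 × €317.48 + €200.00 = €7,819.52.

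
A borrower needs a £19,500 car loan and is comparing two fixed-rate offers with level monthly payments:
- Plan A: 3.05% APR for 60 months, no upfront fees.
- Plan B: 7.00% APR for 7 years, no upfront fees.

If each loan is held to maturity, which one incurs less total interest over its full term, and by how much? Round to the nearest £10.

Plan A by £3,670

Plan A: monthly rate = 3.05%/12 = 0.0025417; payment = 19,500 × 0.0025417 / (1 − (1+0.0025417)^−60) = £350.82.
Total interest on Plan A = 60 × £350.82 − £19,500 = £1,549.20.
Plan B: monthly rate = 7%/12 = 0.0058333; payment = 19,500 × 0.0058333 / (1 − (1+0.0058333)^−84) = £294.31.
Total interest on Plan B = 84 × £294.31 − £19,500 = £5,222.04.
Plan A is lower by £3,672.84.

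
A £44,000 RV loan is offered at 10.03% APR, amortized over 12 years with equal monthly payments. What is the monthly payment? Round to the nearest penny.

£526.60

At 10.03% the monthly rate is 0.0083583, so the payment is 44,000 × 0.0083583 / (1 − 1.0083583^−144) = £526.60.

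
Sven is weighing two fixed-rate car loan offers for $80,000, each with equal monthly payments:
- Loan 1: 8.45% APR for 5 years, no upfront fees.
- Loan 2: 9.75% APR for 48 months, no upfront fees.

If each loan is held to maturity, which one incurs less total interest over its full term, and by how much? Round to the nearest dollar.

Loan 1: monthly rate = 8.45%/12 = 0.0070417; payment = 80,000 × 0.0070417 / (1 − (1+0.0070417)^−60) = $1,639.40.
Total interest on Loan 1 = 60 × $1,639.40 − $80,000 = $18,364.00.
Loan 2: at 9.75% the monthly rate is 0.0081250, so the payment is 80,000 × 0.0081250 / (1 − 1.0081250^−48) = $2,019.42.
Total interest on Loan 2 = 48 × $2,019.42 − $80,000 = $16,932.16.
Loan 2 is lower by $1,431.84.

Loan 2 by $1,432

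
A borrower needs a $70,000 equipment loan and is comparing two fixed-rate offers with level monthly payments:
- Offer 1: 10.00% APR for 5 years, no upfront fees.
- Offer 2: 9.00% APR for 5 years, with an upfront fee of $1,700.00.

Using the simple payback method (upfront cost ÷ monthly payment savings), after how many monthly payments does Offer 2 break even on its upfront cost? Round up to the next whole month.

Offer 1: monthly rate = 10%/12 = 0.0083333; payment = 70,000 × 0.0083333 / (1 − (1+0.0083333)^−60) = $1,487.29.
Offer 2: monthly rate = 9%/12 = 0.0075000; payment = 70,000 × 0.0075000 / (1 − (1+0.0075000)^−60) = $1,453.08.
Monthly savings = $1,487.29 − $1,453.08 = $34.21.
Break-even = $1,700.00 / $34.21 = 49.69 → 50 months.

50 months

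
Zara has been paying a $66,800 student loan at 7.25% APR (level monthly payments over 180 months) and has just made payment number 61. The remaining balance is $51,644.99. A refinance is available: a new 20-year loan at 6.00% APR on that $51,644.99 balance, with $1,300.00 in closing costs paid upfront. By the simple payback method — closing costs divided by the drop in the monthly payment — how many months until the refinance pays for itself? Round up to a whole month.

6 months

Current payment = 66,800 × 7.25%/12 / (1 − (1+0.0060417)^−180) = $609.79.
Refinanced payment = 51,644.99 × 0.0050000 / (1 − (1+0.0050000)^−240) = $370.00.
Monthly savings = $609.79 − $370.00 = $239.79.
Break-even = $1,300.00 / $239.79 = 5.42 → 6 months.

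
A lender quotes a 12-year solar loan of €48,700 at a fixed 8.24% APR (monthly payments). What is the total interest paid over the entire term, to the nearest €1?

€28,136

Monthly rate = 8.24%/12 = 0.0068667; payment = 48,700 × 0.0068667 / (1 − (1+0.0068667)^−144) = €533.58.
Total paid = 144 × €533.58 = €76,835.52; interest = €76,835.52 − €48,700 = €28,135.52.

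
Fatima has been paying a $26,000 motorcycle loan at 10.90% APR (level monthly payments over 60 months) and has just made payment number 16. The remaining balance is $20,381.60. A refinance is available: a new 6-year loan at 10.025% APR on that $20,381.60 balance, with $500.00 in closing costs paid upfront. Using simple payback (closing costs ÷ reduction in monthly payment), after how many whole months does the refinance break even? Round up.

Current payment = 26,000 × 10.9%/12 / (1 − (1+0.0090833)^−60) = $564.01.
Refinanced payment = 20,381.60 × 0.0083542 / (1 − (1+0.0083542)^−72) = $377.84.
Monthly savings = $564.01 − $377.84 = $186.17.
Break-even = $500.00 / $186.17 = 2.69 → 3 months.

3 months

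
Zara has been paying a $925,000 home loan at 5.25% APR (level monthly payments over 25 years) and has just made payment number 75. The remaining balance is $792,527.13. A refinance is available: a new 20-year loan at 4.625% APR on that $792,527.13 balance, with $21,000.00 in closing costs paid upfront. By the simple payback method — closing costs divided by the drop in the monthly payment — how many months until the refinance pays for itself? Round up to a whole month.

Current payment = 925,000 × 5.25%/12 / (1 − (1+0.0043750)^−300) = $5,543.04.
Refinanced payment = 792,527.13 × 0.0038542 / (1 − (1+0.0038542)^−240) = $5,067.55.
Monthly savings = $5,543.04 − $5,067.55 = $475.49.
Break-even = $21,000.00 / $475.49 = 44.16 → 45 months.

45 months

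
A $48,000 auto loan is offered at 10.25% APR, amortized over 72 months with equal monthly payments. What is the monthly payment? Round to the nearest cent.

$895.30

Monthly rate = 10.25%/12 = 0.0085417; payment = 48,000 × 0.0085417 / (1 − (1+0.0085417)^−72) = $895.30.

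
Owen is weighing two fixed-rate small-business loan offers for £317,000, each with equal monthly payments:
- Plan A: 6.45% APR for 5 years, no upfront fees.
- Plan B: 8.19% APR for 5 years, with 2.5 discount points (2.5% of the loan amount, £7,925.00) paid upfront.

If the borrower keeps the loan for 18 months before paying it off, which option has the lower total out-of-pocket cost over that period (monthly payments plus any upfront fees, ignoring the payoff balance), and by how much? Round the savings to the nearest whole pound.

Plan A by £12,631

Plan A: at 6.45% the monthly rate is 0.0053750, so the payment is 317,000 × 0.0053750 / (1 − 1.0053750^−60) = £6,195.05.
Plan B: at 8.19% the monthly rate is 0.0068250, so the payment is 317,000 × 0.0068250 / (1 − 1.0068250^−60) = £6,456.48.
Over 18 months: Plan A costs 18 × £6,195.05 = £111,510.90; Plan B costs 18 × £6,456.48 + £7,925.00 = £124,141.64.
Plan A is cheaper by £124,141.64 − £111,510.90 = £12,630.74.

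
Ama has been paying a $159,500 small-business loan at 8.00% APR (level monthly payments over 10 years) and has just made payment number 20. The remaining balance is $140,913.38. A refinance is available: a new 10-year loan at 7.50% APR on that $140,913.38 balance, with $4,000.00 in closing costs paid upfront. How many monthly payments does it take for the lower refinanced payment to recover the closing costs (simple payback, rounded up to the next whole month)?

16 months

Current payment = 159,500 × 8%/12 / (1 − (1+0.0066667)^−120) = $1,935.18.
Refinanced payment = 140,913.38 × 0.0062500 / (1 − (1+0.0062500)^−120) = $1,672.67.
Monthly savings = $1,935.18 − $1,672.67 = $262.51.
Break-even = $4,000.00 / $262.51 = 15.24 → 16 months.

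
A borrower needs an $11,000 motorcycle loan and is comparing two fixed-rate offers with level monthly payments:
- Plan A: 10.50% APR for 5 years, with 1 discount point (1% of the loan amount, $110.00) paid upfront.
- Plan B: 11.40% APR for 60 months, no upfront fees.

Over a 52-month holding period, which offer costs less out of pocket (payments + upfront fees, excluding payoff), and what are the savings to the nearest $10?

Plan A: monthly rate = 10.5%/12 = 0.0087500; payment = 11,000 × 0.0087500 / (1 − (1+0.0087500)^−60) = $236.43.
Plan B: at 11.40% the monthly rate is 0.0095000, so the payment is 11,000 × 0.0095000 / (1 − 1.0095000^−60) = $241.37.
Over 52 months: Plan A costs 52 × $236.43 + $110.00 = $12,404.36; Plan B costs 52 × $241.37 = $12,551.24.
Plan A is cheaper by $12,551.24 − $12,404.36 = $146.88.

Plan A by $150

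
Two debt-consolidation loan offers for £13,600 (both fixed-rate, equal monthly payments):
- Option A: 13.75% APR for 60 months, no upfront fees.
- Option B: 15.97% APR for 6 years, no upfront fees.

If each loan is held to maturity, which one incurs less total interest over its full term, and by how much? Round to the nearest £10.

Option A: monthly rate = 13.75%/12 = 0.0114583; payment = 13,600 × 0.0114583 / (1 − (1+0.0114583)^−60) = £314.69.
Total interest on Option A = 60 × £314.69 − £13,600 = £5,281.40.
Option B: at 15.97% the monthly rate is 0.0133083, so the payment is 13,600 × 0.0133083 / (1 − 1.0133083^−72) = £294.78.
Total interest on Option B = 72 × £294.78 − £13,600 = £7,624.16.
Option A is lower by £2,342.76.

Option A by £2,340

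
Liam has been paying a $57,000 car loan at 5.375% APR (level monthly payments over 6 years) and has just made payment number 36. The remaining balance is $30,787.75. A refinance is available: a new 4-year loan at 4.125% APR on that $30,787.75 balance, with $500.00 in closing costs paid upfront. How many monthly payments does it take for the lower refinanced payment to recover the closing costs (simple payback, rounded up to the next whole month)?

3 months

Current payment = 57,000 × 5.375%/12 / (1 − (1+0.0044792)^−72) = $927.93.
Refinanced payment = 30,787.75 × 0.0034375 / (1 − (1+0.0034375)^−48) = $696.88.
Monthly savings = $927.93 − $696.88 = $231.05.
Break-even = $500.00 / $231.05 = 2.16 → 3 months.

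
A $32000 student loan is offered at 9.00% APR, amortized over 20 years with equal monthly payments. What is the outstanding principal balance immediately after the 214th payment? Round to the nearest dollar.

$6,778

With monthly rate i = 9%/12 = 0.0075000, the balance after k of n payments is P · [(1+i)^n − (1+i)^k] / [(1+i)^n − 1].
(1+0.0075000)^240 = 6.00915152 and (1+0.0075000)^214 = 4.94813717, so the balance is 32,000 × (6.00915152 − 4.94813717) / (6.00915152 − 1) = $6,778.09.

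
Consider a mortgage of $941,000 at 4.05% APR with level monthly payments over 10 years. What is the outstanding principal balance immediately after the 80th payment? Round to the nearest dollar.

With monthly rate i = 4.05%/12 = 0.0033750, the balance after k of n payments is P · [(1+i)^n − (1+i)^k] / [(1+i)^n − 1].
(1+0.0033750)^120 = 1.49828047 and (1+0.0033750)^80 = 1.30936907, so the balance is 941,000 × (1.49828047 − 1.30936907) / (1.49828047 − 1) = $356,758.16.

$356,758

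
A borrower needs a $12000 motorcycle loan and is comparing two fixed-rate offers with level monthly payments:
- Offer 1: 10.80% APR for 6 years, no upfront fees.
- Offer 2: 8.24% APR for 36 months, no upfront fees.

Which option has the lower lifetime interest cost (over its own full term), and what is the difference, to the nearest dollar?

Offer 2 by $2,772

Offer 1: at 10.80% the monthly rate is 0.0090000, so the payment is 12,000 × 0.0090000 / (1 − 1.0090000^−72) = $227.18.
Total interest on Offer 1 = 72 × $227.18 − $12,000 = $4,356.96.
Offer 2: at 8.24% the monthly rate is 0.0068667, so the payment is 12,000 × 0.0068667 / (1 − 1.0068667^−36) = $377.37.
Total interest on Offer 2 = 36 × $377.37 − $12,000 = $1,585.32.
Offer 2 is lower by $2,771.64.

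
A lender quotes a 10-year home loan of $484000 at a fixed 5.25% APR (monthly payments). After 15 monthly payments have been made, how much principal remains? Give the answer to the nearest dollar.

With monthly rate i = 5.25%/12 = 0.0043750, the balance after k of n payments is P · [(1+i)^n − (1+i)^k] / [(1+i)^n − 1].
(1+0.0043750)^120 = 1.68852421 and (1+0.0043750)^15 = 1.06767337, so the balance is 484,000 × (1.68852421 − 1.06767337) / (1.68852421 − 1) = $436,428.82.

$436,429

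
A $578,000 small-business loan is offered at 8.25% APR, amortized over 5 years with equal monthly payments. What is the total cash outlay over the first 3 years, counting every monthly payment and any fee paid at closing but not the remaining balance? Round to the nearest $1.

At 8.25% the monthly rate is 0.0068750, so the payment is 578,000 × 0.0068750 / (1 − 1.0068750^−60) = $11,789.03.
Total outlay = 36 × $11,789.03 = $424,405.08.

$424,405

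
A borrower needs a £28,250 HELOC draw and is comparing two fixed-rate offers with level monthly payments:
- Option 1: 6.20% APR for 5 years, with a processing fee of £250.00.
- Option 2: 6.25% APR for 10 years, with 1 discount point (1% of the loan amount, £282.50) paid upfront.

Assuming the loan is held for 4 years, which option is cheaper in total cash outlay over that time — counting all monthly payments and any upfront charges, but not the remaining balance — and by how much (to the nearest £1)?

Option 1: monthly rate = 6.2%/12 = 0.0051667; payment = 28,250 × 0.0051667 / (1 − (1+0.0051667)^−60) = £548.78.
Option 2: monthly rate = 6.25%/12 = 0.0052083; payment = 28,250 × 0.0052083 / (1 − (1+0.0052083)^−120) = £317.19.
Over 48 months: Option 1 costs 48 × £548.78 + £250.00 = £26,591.44; Option 2 costs 48 × £317.19 + £282.50 = £15,507.62.
Option 2 is cheaper by £26,591.44 − £15,507.62 = £11,083.82.

Option 2 by £11,084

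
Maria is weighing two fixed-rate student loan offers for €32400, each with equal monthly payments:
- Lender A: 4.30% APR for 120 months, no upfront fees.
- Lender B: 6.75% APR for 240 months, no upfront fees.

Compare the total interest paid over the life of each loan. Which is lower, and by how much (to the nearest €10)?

Lender A: at 4.30% the monthly rate is 0.0035833, so the payment is 32,400 × 0.0035833 / (1 − 1.0035833^−120) = €332.67.
Total interest on Lender A = 120 × €332.67 − €32,400 = €7,520.40.
Lender B: monthly rate = 6.75%/12 = 0.0056250; payment = 32,400 × 0.0056250 / (1 − (1+0.0056250)^−240) = €246.36.
Total interest on Lender B = 240 × €246.36 − €32,400 = €26,726.40.
Lender A is lower by €19,206.00.

Lender A by €19,210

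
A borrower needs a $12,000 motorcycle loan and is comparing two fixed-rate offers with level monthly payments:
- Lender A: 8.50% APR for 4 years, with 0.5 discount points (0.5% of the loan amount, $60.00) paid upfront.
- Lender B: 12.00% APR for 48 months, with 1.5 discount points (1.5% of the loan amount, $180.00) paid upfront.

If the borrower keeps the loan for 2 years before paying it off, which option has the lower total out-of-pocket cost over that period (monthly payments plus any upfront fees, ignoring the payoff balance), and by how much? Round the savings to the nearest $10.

Lender A: at 8.50% the monthly rate is 0.0070833, so the payment is 12,000 × 0.0070833 / (1 − 1.0070833^−48) = $295.78.
Lender B: at 12.00% the monthly rate is 0.0100000, so the payment is 12,000 × 0.0100000 / (1 − 1.0100000^−48) = $316.01.
Over 24 months: Lender A costs 24 × $295.78 + $60.00 = $7,158.72; Lender B costs 24 × $316.01 + $180.00 = $7,764.24.
Lender A is cheaper by $7,764.24 − $7,158.72 = $605.52.

Lender A by $610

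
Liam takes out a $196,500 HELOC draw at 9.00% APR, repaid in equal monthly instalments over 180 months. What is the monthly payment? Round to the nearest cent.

$1,993.03

Monthly rate = 9%/12 = 0.0075000; payment = 196,500 × 0.0075000 / (1 − (1+0.0075000)^−180) = $1,993.03.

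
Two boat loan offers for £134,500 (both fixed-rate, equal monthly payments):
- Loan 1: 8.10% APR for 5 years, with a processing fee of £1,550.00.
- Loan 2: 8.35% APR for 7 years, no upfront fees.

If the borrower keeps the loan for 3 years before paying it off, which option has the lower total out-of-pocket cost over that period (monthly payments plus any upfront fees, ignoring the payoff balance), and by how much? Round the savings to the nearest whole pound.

Loan 1: at 8.10% the monthly rate is 0.0067500, so the payment is 134,500 × 0.0067500 / (1 − 1.0067500^−60) = £2,733.62.
Loan 2: monthly rate = 8.35%/12 = 0.0069583; payment = 134,500 × 0.0069583 / (1 − (1+0.0069583)^−84) = £2,119.88.
Over 36 months: Loan 1 costs 36 × £2,733.62 + £1,550.00 = £99,960.32; Loan 2 costs 36 × £2,119.88 = £76,315.68.
Loan 2 is cheaper by £99,960.32 − £76,315.68 = £23,644.64.

Loan 2 by £23,645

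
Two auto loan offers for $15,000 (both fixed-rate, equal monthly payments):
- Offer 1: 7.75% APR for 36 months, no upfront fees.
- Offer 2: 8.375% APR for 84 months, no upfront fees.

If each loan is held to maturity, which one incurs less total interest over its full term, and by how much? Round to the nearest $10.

Offer 1 by $3,020

Offer 1: at 7.75% the monthly rate is 0.0064583, so the payment is 15,000 × 0.0064583 / (1 − 1.0064583^−36) = $468.32.
Total interest on Offer 1 = 36 × $468.32 − $15,000 = $1,859.52.
Offer 2: at 8.375% the monthly rate is 0.0069792, so the payment is 15,000 × 0.0069792 / (1 − 1.0069792^−84) = $236.61.
Total interest on Offer 2 = 84 × $236.61 − $15,000 = $4,875.24.
Offer 1 is lower by $3,015.72.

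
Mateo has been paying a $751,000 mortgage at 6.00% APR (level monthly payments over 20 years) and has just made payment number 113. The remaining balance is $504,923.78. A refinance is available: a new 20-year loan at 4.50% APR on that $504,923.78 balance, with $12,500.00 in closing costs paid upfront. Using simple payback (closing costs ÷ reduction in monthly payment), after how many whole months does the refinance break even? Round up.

Current payment = 751,000 × 6%/12 / (1 − (1+0.0050000)^−240) = $5,380.40.
Refinanced payment = 504,923.78 × 0.0037500 / (1 − (1+0.0037500)^−240) = $3,194.40.
Monthly savings = $5,380.40 − $3,194.40 = $2,186.00.
Break-even = $12,500.00 / $2,186.00 = 5.72 → 6 months.

6 months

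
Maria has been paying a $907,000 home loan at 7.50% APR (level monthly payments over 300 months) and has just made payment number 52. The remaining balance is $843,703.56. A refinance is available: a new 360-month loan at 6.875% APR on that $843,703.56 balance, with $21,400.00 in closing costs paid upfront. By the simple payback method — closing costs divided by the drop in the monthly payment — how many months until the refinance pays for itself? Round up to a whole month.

19 months

Current payment = 907,000 × 7.5%/12 / (1 − (1+0.0062500)^−300) = $6,702.65.
Refinanced payment = 843,703.56 × 0.0057292 / (1 − (1+0.0057292)^−360) = $5,542.53.
Monthly savings = $6,702.65 − $5,542.53 = $1,160.12.
Break-even = $21,400.00 / $1,160.12 = 18.45 → 19 months.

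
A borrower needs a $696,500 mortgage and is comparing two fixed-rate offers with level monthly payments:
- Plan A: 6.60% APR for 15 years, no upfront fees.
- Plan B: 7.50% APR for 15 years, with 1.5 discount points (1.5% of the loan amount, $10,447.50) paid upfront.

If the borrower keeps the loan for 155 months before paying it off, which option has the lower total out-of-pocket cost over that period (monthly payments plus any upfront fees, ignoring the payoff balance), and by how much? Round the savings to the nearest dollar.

Plan A by $64,856

Plan A: monthly rate = 6.6%/12 = 0.0055000; payment = 696,500 × 0.0055000 / (1 − (1+0.0055000)^−180) = $6,105.62.
Plan B: at 7.50% the monthly rate is 0.0062500, so the payment is 696,500 × 0.0062500 / (1 − 1.0062500^−180) = $6,456.64.
Over 155 months: Plan A costs 155 × $6,105.62 = $946,371.10; Plan B costs 155 × $6,456.64 + $10,447.50 = $1,011,226.70.
Plan A is cheaper by $1,011,226.70 − $946,371.10 = $64,855.60.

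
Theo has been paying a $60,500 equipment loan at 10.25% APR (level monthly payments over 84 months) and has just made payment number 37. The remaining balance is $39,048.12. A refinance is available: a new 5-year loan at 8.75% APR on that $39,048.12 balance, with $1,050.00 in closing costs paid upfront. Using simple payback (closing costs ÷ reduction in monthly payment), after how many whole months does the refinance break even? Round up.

Current payment = 60,500 × 10.25%/12 / (1 − (1+0.0085417)^−84) = $1,012.20.
Refinanced payment = 39,048.12 × 0.0072917 / (1 − (1+0.0072917)^−60) = $805.85.
Monthly savings = $1,012.20 − $805.85 = $206.35.
Break-even = $1,050.00 / $206.35 = 5.09 → 6 months.

6 months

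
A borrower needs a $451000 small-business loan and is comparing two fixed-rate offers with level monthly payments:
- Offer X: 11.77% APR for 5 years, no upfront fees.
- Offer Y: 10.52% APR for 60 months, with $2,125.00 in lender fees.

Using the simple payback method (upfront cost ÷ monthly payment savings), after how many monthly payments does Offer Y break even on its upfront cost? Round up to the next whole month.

8 months

Offer X: monthly rate = 11.77%/12 = 0.0098083; payment = 451,000 × 0.0098083 / (1 − (1+0.0098083)^−60) = $9,979.91.
Offer Y: monthly rate = 10.52%/12 = 0.0087667; payment = 451,000 × 0.0087667 / (1 − (1+0.0087667)^−60) = $9,698.22.
Monthly savings = $9,979.91 − $9,698.22 = $281.69.
Break-even = $2,125.00 / $281.69 = 7.54 → 8 months.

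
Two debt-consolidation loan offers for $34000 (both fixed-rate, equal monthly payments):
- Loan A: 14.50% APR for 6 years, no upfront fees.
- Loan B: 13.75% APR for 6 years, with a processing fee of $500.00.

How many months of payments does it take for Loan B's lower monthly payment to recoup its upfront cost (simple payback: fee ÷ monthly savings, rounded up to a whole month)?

Loan A: at 14.50% the monthly rate is 0.0120833, so the payment is 34,000 × 0.0120833 / (1 − 1.0120833^−72) = $709.73.
Loan B: monthly rate = 13.75%/12 = 0.0114583; payment = 34,000 × 0.0114583 / (1 − (1+0.0114583)^−72) = $696.05.
Monthly savings = $709.73 − $696.05 = $13.68.
Break-even = $500.00 / $13.68 = 36.55 → 37 months.

37 months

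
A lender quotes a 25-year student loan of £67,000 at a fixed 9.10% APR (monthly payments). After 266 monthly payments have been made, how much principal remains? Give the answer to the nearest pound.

With monthly rate i = 9.1%/12 = 0.0075833, the balance after k of n payments is P · [(1+i)^n − (1+i)^k] / [(1+i)^n − 1].
(1+0.0075833)^300 = 9.64478468 and (1+0.0075833)^266 = 7.46000953, so the balance is 67,000 × (9.64478468 − 7.46000953) / (9.64478468 − 1) = £16,932.75.

£16,933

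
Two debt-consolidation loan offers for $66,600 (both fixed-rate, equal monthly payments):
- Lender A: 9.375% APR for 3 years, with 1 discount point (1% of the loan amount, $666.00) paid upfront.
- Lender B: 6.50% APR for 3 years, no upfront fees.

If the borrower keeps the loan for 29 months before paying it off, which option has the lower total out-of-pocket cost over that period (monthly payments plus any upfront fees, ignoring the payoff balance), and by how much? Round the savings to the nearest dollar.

Lender B by $3,226

Lender A: at 9.375% the monthly rate is 0.0078125, so the payment is 66,600 × 0.0078125 / (1 − 1.0078125^−36) = $2,129.51.
Lender B: at 6.50% the monthly rate is 0.0054167, so the payment is 66,600 × 0.0054167 / (1 − 1.0054167^−36) = $2,041.22.
Over 29 months: Lender A costs 29 × $2,129.51 + $666.00 = $62,421.79; Lender B costs 29 × $2,041.22 = $59,195.38.
Lender B is cheaper by $62,421.79 − $59,195.38 = $3,226.41.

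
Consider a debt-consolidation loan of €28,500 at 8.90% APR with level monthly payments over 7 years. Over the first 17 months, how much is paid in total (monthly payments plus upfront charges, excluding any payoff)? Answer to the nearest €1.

€7,771

At 8.90% the monthly rate is 0.0074167, so the payment is 28,500 × 0.0074167 / (1 − 1.0074167^−84) = €457.09.
Total outlay = 17 × €457.09 = €7,770.53.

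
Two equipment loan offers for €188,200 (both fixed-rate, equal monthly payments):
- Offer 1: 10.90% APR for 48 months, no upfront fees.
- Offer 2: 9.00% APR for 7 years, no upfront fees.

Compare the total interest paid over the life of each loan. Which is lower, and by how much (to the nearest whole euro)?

Offer 1 by €21,309

Offer 1: at 10.90% the monthly rate is 0.0090833, so the payment is 188,200 × 0.0090833 / (1 − 1.0090833^−48) = €4,854.99.
Total interest on Offer 1 = 48 × €4,854.99 − €188,200 = €44,839.52.
Offer 2: monthly rate = 9%/12 = 0.0075000; payment = 188,200 × 0.0075000 / (1 − (1+0.0075000)^−84) = €3,027.96.
Total interest on Offer 2 = 84 × €3,027.96 − €188,200 = €66,148.64.
Offer 1 is lower by €21,309.12.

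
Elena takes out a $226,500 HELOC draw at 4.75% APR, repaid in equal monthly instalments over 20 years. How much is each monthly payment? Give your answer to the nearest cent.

At 4.75% the monthly rate is 0.0039583, so the payment is 226,500 × 0.0039583 / (1 − 1.0039583^−240) = $1,463.70.

$1,463.70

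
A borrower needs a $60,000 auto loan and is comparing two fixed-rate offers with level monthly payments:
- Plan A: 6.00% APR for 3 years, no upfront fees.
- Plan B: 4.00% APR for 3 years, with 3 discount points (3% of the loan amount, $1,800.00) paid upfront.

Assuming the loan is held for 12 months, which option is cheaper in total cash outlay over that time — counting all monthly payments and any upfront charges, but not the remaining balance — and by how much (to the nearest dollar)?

Plan A: at 6.00% the monthly rate is 0.0050000, so the payment is 60,000 × 0.0050000 / (1 − 1.0050000^−36) = $1,825.32.
Plan B: monthly rate = 4%/12 = 0.0033333; payment = 60,000 × 0.0033333 / (1 − (1+0.0033333)^−36) = $1,771.44.
Over 12 months: Plan A costs 12 × $1,825.32 = $21,903.84; Plan B costs 12 × $1,771.44 + $1,800.00 = $23,057.28.
Plan A is cheaper by $23,057.28 − $21,903.84 = $1,153.44.

Plan A by $1,153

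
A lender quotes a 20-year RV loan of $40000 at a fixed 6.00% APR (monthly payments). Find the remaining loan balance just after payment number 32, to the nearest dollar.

With monthly rate i = 6%/12 = 0.0050000, the balance after k of n payments is P · [(1+i)^n − (1+i)^k] / [(1+i)^n − 1].
(1+0.0050000)^240 = 3.31020448 and (1+0.0050000)^32 = 1.17304312, so the balance is 40,000 × (3.31020448 − 1.17304312) / (3.31020448 − 1) = $37,003.85.

$37,004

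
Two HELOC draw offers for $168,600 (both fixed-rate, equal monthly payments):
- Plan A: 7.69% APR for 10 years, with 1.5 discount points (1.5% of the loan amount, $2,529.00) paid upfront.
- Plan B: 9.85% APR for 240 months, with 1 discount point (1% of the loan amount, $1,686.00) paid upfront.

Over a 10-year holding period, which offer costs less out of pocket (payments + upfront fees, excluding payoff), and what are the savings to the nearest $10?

Plan A: at 7.69% the monthly rate is 0.0064083, so the payment is 168,600 × 0.0064083 / (1 − 1.0064083^−120) = $2,018.07.
Plan B: monthly rate = 9.85%/12 = 0.0082083; payment = 168,600 × 0.0082083 / (1 − (1+0.0082083)^−240) = $1,610.31.
Over 120 months: Plan A costs 120 × $2,018.07 + $2,529.00 = $244,697.40; Plan B costs 120 × $1,610.31 + $1,686.00 = $194,923.20.
Plan B is cheaper by $244,697.40 − $194,923.20 = $49,774.20.

Plan B by $49,770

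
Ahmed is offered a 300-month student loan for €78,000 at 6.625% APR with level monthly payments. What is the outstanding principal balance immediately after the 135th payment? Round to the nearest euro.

€57,597

With monthly rate i = 6.625%/12 = 0.0055208, the balance after k of n payments is P · [(1+i)^n − (1+i)^k] / [(1+i)^n − 1].
(1+0.0055208)^300 = 5.21581219 and (1+0.0055208)^135 = 2.10278502, so the balance is 78,000 × (5.21581219 − 2.10278502) / (5.21581219 − 1) = €57,596.52.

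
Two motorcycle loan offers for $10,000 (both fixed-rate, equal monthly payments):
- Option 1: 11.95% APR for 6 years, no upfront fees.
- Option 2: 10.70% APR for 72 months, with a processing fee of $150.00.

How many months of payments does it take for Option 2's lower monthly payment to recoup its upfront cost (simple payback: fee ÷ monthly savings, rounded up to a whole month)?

24 months

Option 1: at 11.95% the monthly rate is 0.0099583, so the payment is 10,000 × 0.0099583 / (1 − 1.0099583^−72) = $195.24.
Option 2: at 10.70% the monthly rate is 0.0089167, so the payment is 10,000 × 0.0089167 / (1 − 1.0089167^−72) = $188.81.
Monthly savings = $195.24 − $188.81 = $6.43.
Break-even = $150.00 / $6.43 = 23.33 → 24 months.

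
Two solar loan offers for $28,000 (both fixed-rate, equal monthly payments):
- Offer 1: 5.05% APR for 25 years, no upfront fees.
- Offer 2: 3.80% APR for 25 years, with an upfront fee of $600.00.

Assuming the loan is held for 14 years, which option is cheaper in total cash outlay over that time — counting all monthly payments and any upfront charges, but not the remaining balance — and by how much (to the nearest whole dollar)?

Offer 2 by $2,723

Offer 1: at 5.05% the monthly rate is 0.0042083, so the payment is 28,000 × 0.0042083 / (1 − 1.0042083^−300) = $164.50.
Offer 2: at 3.80% the monthly rate is 0.0031667, so the payment is 28,000 × 0.0031667 / (1 − 1.0031667^−300) = $144.72.
Over 168 months: Offer 1 costs 168 × $164.50 = $27,636.00; Offer 2 costs 168 × $144.72 + $600.00 = $24,912.96.
Offer 2 is cheaper by $27,636.00 − $24,912.96 = $2,723.04.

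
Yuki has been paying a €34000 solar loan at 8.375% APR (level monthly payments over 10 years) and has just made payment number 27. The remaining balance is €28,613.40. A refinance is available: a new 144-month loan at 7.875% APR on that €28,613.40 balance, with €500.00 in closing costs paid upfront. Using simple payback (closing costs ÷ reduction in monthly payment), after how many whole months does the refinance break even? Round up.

Current payment = 34,000 × 8.375%/12 / (1 − (1+0.0069792)^−120) = €419.28.
Refinanced payment = 28,613.40 × 0.0065625 / (1 − (1+0.0065625)^−144) = €307.77.
Monthly savings = €419.28 − €307.77 = €111.51.
Break-even = €500.00 / €111.51 = 4.48 → 5 months.

5 months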